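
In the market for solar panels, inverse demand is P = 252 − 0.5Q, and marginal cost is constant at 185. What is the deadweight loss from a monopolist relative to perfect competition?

Perfect competition: P = MC = 185, so 252 − 0.5Q = 185 and Q = 134.
The monopolist equates marginal revenue to marginal cost: 252 − Q = 185, so Q = 67. From demand, P = 218.5.
DWL is the triangle between Q = 67 and Q = 134: ½·(134 − 67)·(218.5 − 185) = 1122.25.

DWL = 1122.25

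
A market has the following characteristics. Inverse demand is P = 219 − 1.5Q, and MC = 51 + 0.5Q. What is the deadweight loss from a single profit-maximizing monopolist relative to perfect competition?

Under competition P = MC: 219 − 1.5Q = 51 + 0.5Q ⇒ Q = 84, P = 93.
Monopoly sets MR = MC: 219 − 3Q = 51 + 0.5Q ⇒ Q = 48, P = 219 − 1.5·48 = 147.
CS = ½·(219 − 93)·84 = 5292; PS = (93·84 − 51·84 − ½·0.5·84²) = 1764; TS = 7056.
CS = ½·(219 − 147)·48 = 1728; PS = (147·48 − 51·48 − ½·0.5·48²) = 4032; TS = 5760.
DWL = 7056 − 5760 = 1296.

DWL = 1296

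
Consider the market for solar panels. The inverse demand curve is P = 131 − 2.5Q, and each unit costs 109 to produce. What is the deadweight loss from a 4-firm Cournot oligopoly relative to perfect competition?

Competitive firms price at marginal cost: P = 109, giving Q = 8.8.
Cournot with 4 identical firms: the symmetric best-response condition is 131 − 12.5q = 109. Each firm produces q = 1.76, total output Q = 7.04, price P = 113.4.
DWL is the triangle between Q = 7.04 and Q = 8.8: ½·(8.8 − 7.04)·(113.4 − 109) = 3.872.

DWL = 3.872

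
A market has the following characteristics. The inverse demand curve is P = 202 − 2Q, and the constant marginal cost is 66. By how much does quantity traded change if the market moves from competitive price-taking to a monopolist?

Quantity traded falls by 34

Perfect competition: P = MC = 66, so 202 − 2Q = 66 and Q = 68.
A monopolist chooses Q where MR = MC. MR = 202 − 4Q; setting this equal to 66 gives Q = 34 and P = 134.
Change in quantity traded: 34 − 68 = −34.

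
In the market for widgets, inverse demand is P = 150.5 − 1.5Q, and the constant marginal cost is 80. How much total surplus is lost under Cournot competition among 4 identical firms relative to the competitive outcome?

Perfect competition: P = MC = 80, so 150.5 − 1.5Q = 80 and Q = 47.
Cournot with 4 identical firms: the symmetric best-response condition is 150.5 − 7.5q = 80. Each firm produces q = 9.4, total output Q = 37.6, price P = 94.1.
DWL is the triangle between Q = 37.6 and Q = 47: ½·(47 − 37.6)·(94.1 − 80) = 66.27.

DWL = 66.27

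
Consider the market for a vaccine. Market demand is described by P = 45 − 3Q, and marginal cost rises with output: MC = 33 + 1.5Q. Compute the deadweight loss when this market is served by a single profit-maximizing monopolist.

Competitive equilibrium sets price equal to marginal cost: 45 − 3Q = 33 + 1.5Q, so Q = 8/3 and P = 37.
The monopolist equates marginal revenue to marginal cost: 45 − 6Q = 33 + 1.5Q, so Q = 1.6. From demand, P = 40.2.
CS = ½·(45 − 37)·8/3 = 32/3; PS = (37·8/3 − 33·8/3 − ½·1.5·(8/3)²) = 16/3; TS = 16.
CS = ½·(45 − 40.2)·1.6 = 3.84; PS = (40.2·1.6 − 33·1.6 − ½·1.5·1.6²) = 9.6; TS = 13.44.
DWL = 16 − 13.44 = 2.56.

DWL = 2.56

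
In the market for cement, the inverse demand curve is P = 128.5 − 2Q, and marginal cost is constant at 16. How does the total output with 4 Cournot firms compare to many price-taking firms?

Cournot with 4 identical firms: the symmetric best-response condition is 128.5 − 10q = 16. Each firm produces q = 11.25, total output Q = 45, price P = 38.5.
Perfect competition: P = MC = 16, so 128.5 − 2Q = 16 and Q = 56.25.

Cournot: Q = 45; Competition: Q = 56.25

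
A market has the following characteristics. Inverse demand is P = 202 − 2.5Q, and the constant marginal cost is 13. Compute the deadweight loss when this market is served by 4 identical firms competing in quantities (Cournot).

Competitive firms price at marginal cost: P = 13, giving Q = 75.6.
With 4 symmetric Cournot firms, each firm's FOC gives 202 − 12.5q = 13, so q = 15.12, Q = 4·15.12 = 60.48, and P = 50.8.
DWL is the triangle between Q = 60.48 and Q = 75.6: ½·(75.6 − 60.48)·(50.8 − 13) = 285.768.

DWL = 285.768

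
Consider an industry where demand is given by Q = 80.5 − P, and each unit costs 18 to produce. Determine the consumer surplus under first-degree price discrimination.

CS = 0

Inverting demand: P = 80.5 − Q.
With perfect price discrimination, output is the efficient level Q = 62.5 (where demand meets MC), but every buyer pays their willingness to pay: CS = 0 and PS = total surplus.
CS = 0.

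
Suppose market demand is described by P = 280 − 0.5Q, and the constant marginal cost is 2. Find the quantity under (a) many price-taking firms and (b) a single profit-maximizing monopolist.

Competition: Q = 556; Monopoly: Q = 278

Competitive firms price at marginal cost: P = 2, giving Q = 556.
Monopoly sets MR = MC: 280 − Q = 2 ⇒ Q = 278, P = 280 − 0.5·278 = 141.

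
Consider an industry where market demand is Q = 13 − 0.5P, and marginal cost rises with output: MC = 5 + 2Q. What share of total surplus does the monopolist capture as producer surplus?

Inverting demand: P = 26 − 2Q.
Monopoly sets MR = MC: 26 − 4Q = 5 + 2Q ⇒ Q = 3.5, P = 26 − 2·3.5 = 19.
CS = ½·(26 − 19)·3.5 = 12.25.
PS = P·Q − VC(Q) = 19·3.5 − (5·3.5 + ½·2·3.5²) = 36.75.
Share captured = PS/TS = 36.75/49 = 0.75.

PS/TS = 0.75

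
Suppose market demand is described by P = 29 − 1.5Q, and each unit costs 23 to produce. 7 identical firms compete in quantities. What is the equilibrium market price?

In a 7-firm Cournot equilibrium, symmetry and the first-order condition give q = (29 − 23)/(12) = 0.5. So Q = 3.5 and P = 23.75.

P = 23.75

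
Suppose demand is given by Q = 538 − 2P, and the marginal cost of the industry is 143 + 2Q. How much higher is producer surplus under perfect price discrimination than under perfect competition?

Inverting demand: P = 269 − 0.5Q.
Competitive equilibrium sets price equal to marginal cost: 269 − 0.5Q = 143 + 2Q, so Q = 50.4 and P = 243.8.
PS = P·Q − VC(Q) = 243.8·50.4 − (143·50.4 + ½·2·50.4²) = 2540.16.
A perfectly discriminating monopolist sells every unit with P(Q) ≥ MC(Q), so output equals the competitive quantity Q = 50.4. Each buyer pays their reservation price, so CS = 0 and the firm captures all surplus.
PS = ½·(269 − 143)·50.4 = 3175.2.
Change in producer surplus: 3175.2 − 2540.16 = 635.04.

Producer surplus rises by 635.04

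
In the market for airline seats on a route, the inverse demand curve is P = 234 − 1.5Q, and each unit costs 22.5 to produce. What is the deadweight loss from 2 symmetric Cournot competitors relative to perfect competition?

DWL = 1656.75

Competitive firms price at marginal cost: P = 22.5, giving Q = 141.
In a 2-firm Cournot equilibrium, symmetry and the first-order condition give q = (234 − 22.5)/(4.5) = 47. So Q = 94 and P = 93.
DWL is the triangle between Q = 94 and Q = 141: ½·(141 − 94)·(93 − 22.5) = 1656.75.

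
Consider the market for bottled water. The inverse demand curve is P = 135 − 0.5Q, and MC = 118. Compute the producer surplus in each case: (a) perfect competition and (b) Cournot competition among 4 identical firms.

Under competition P = MC = 118, so Q = (135 − 118)/0.5 = 34.
PS = (118 − 118)·34 = 0.
In a 4-firm Cournot equilibrium, symmetry and the first-order condition give q = (135 − 118)/(2.5) = 6.8. So Q = 27.2 and P = 121.4.
PS = (121.4 − 118)·27.2 = 92.48.

Competition: PS = 0; Cournot: PS = 92.48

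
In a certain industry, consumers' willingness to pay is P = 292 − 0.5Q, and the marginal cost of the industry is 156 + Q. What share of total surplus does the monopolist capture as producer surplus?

PS/TS = 0.8

The monopolist equates marginal revenue to marginal cost: 292 − Q = 156 + Q, so Q = 68. From demand, P = 258.
CS = ½·(292 − 258)·68 = 1156.
PS = P·Q − VC(Q) = 258·68 − (156·68 + ½·1·68²) = 4624.
Share captured = PS/TS = 4624/5780 = 0.8.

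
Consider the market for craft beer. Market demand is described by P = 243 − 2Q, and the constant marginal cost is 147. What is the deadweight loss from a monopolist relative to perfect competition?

Perfect competition: P = MC = 147, so 243 − 2Q = 147 and Q = 48.
The monopolist equates marginal revenue to marginal cost: 243 − 4Q = 147, so Q = 24. From demand, P = 195.
DWL is the triangle between Q = 24 and Q = 48: ½·(48 − 24)·(195 − 147) = 576.

DWL = 576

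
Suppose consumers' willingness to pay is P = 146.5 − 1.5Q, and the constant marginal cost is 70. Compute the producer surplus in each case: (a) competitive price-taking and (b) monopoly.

Competition: PS = 0; Monopoly: PS = 975.375

Competitive firms price at marginal cost: P = 70, giving Q = 51.
PS = (70 − 70)·51 = 0.
A monopolist chooses Q where MR = MC. MR = 146.5 − 3Q; setting this equal to 70 gives Q = 25.5 and P = 108.25.
PS = (108.25 − 70)·25.5 = 975.375.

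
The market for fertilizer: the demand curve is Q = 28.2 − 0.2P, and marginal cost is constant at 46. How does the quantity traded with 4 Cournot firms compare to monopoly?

Cournot: Q = 15.2; Monopoly: Q = 9.5

Inverting demand: P = 141 − 5Q.
Cournot with 4 identical firms: the symmetric best-response condition is 141 − 25q = 46. Each firm produces q = 3.8, total output Q = 15.2, price P = 65.
Monopoly sets MR = MC: 141 − 10Q = 46 ⇒ Q = 9.5, P = 141 − 5·9.5 = 93.5.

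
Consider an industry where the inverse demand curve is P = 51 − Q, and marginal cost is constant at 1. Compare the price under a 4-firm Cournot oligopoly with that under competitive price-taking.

Cournot: P = 11; Competition: P = 1

With 4 symmetric Cournot firms, each firm's FOC gives 51 − 5q = 1, so q = 10, Q = 4·10 = 40, and P = 11.
Competitive firms price at marginal cost: P = 1, giving Q = 50.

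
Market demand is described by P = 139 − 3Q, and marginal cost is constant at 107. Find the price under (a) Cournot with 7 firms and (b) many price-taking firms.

Cournot: P = 111; Competition: P = 107

Cournot with 7 identical firms: the symmetric best-response condition is 139 − 24q = 107. Each firm produces q = 4/3, total output Q = 28/3, price P = 111.
Competitive firms price at marginal cost: P = 107, giving Q = 32/3.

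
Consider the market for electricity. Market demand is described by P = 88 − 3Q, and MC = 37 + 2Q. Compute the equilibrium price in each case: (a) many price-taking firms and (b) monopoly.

Competition: P = 57.4; Monopoly: P = 68.875

Under competition P = MC: 88 − 3Q = 37 + 2Q ⇒ Q = 10.2, P = 57.4.
The monopolist equates marginal revenue to marginal cost: 88 − 6Q = 37 + 2Q, so Q = 6.375. From demand, P = 68.875.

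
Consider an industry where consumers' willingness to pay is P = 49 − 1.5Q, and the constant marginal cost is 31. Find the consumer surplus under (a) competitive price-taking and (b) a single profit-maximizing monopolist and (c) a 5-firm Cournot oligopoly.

Perfect competition: P = MC = 31, so 49 − 1.5Q = 31 and Q = 12.
CS = ½·(49 − 31)·12 = 108.
The monopolist equates marginal revenue to marginal cost: 49 − 3Q = 31, so Q = 6. From demand, P = 40.
CS = ½·(49 − 40)·6 = 27.
In a 5-firm Cournot equilibrium, symmetry and the first-order condition give q = (49 − 31)/(9) = 2. So Q = 10 and P = 34.
CS = ½·(49 − 34)·10 = 75.

Competition: CS = 108; Monopoly: CS = 27; Cournot: CS = 75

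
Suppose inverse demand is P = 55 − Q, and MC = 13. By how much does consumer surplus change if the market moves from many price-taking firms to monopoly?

Consumer surplus falls by 661.5

Competitive firms price at marginal cost: P = 13, giving Q = 42.
CS = ½·(55 − 13)·42 = 882.
A monopolist chooses Q where MR = MC. MR = 55 − 2Q; setting this equal to 13 gives Q = 21 and P = 34.
CS = ½·(55 − 34)·21 = 220.5.
Change in consumer surplus: 220.5 − 882 = −661.5.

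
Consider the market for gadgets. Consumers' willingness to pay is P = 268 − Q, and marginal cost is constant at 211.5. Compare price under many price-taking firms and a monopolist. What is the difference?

P rises by 28.25

Perfect competition: P = MC = 211.5, so 268 − Q = 211.5 and Q = 56.5.
A monopolist chooses Q where MR = MC. MR = 268 − 2Q; setting this equal to 211.5 gives Q = 28.25 and P = 239.75.
Change in price: 239.75 − 211.5 = 28.25.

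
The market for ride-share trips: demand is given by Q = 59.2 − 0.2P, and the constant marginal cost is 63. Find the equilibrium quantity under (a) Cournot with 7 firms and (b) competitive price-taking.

Inverting demand: P = 296 − 5Q.
Cournot with 7 identical firms: the symmetric best-response condition is 296 − 40q = 63. Each firm produces q = 5.825, total output Q = 40.775, price P = 92.125.
Under competition P = MC = 63, so Q = (296 − 63)/5 = 46.6.

Cournot: Q = 40.775; Competition: Q = 46.6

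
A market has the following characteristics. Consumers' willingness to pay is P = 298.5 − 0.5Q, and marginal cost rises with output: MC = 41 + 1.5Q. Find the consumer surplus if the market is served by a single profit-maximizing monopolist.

Monopoly sets MR = MC: 298.5 − Q = 41 + 1.5Q ⇒ Q = 103, P = 298.5 − 0.5·103 = 247.
CS = ½·(298.5 − 247)·103 = 2652.25.

CS = 2652.25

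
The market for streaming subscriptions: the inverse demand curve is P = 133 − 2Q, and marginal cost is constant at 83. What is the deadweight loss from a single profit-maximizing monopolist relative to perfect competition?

Competitive firms price at marginal cost: P = 83, giving Q = 25.
Monopoly sets MR = MC: 133 − 4Q = 83 ⇒ Q = 12.5, P = 133 − 2·12.5 = 108.
DWL is the triangle between Q = 12.5 and Q = 25: ½·(25 − 12.5)·(108 − 83) = 156.25.

DWL = 156.25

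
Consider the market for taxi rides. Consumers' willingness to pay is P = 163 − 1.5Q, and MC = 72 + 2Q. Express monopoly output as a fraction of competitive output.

Q_m/Q_c = 0.7

Monopoly sets MR = MC: 163 − 3Q = 72 + 2Q ⇒ Q = 18.2, P = 163 − 1.5·18.2 = 135.7.
Under competition P = MC: 163 − 1.5Q = 72 + 2Q ⇒ Q = 26, P = 124.
Ratio Q_m/Q_c = 18.2/26 = 0.7.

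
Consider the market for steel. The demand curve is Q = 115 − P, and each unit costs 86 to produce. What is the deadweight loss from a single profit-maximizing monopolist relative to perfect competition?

Inverting demand: P = 115 − Q.
Perfect competition: P = MC = 86, so 115 − Q = 86 and Q = 29.
A monopolist chooses Q where MR = MC. MR = 115 − 2Q; setting this equal to 86 gives Q = 14.5 and P = 100.5.
DWL is the triangle between Q = 14.5 and Q = 29: ½·(29 − 14.5)·(100.5 − 86) = 105.125.

DWL = 105.125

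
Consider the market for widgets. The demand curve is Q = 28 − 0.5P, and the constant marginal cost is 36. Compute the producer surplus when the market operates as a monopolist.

Inverting demand: P = 56 − 2Q.
A monopolist chooses Q where MR = MC. MR = 56 − 4Q; setting this equal to 36 gives Q = 5 and P = 46.
PS = (46 − 36)·5 = 50.

PS = 50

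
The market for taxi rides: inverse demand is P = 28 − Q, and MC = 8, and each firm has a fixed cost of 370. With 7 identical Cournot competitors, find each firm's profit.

Cournot with 7 identical firms: the symmetric best-response condition is 28 − 8q = 8. Each firm produces q = 2.5, total output Q = 17.5, price P = 10.5.
Each firm's profit = (10.5 − 8)·2.5 − 370 = −363.75.

π_i = −363.75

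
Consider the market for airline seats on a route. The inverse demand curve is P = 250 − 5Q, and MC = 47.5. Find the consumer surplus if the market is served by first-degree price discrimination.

CS = 0

Under first-degree price discrimination the firm charges each unit its demand price and produces up to where P = MC, i.e. Q = 40.5. Consumer surplus is zero; producer surplus equals total surplus.
CS = 0.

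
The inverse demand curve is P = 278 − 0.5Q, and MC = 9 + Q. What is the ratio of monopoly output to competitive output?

The monopolist equates marginal revenue to marginal cost: 278 − Q = 9 + Q, so Q = 134.5. From demand, P = 210.75.
Competitive equilibrium sets price equal to marginal cost: 278 − 0.5Q = 9 + Q, so Q = 538/3 and P = 565/3.
Ratio Q_m/Q_c = 134.5/(538/3) = 0.75.

Q_m/Q_c = 0.75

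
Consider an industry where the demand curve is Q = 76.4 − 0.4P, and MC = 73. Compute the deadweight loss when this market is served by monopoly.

DWL = 696.2

Inverting demand: P = 191 − 2.5Q.
Under competition P = MC = 73, so Q = (191 − 73)/2.5 = 47.2.
Monopoly sets MR = MC: 191 − 5Q = 73 ⇒ Q = 23.6, P = 191 − 2.5·23.6 = 132.
DWL is the triangle between Q = 23.6 and Q = 47.2: ½·(47.2 − 23.6)·(132 − 73) = 696.2.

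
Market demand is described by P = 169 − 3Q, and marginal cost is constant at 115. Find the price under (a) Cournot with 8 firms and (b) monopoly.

Cournot: P = 121; Monopoly: P = 142

With 8 symmetric Cournot firms, each firm's FOC gives 169 − 27q = 115, so q = 2, Q = 8·2 = 16, and P = 121.
Monopoly sets MR = MC: 169 − 6Q = 115 ⇒ Q = 9, P = 169 − 3·9 = 142.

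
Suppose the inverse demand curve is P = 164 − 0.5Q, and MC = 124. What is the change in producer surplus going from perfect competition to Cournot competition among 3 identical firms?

Under competition P = MC = 124, so Q = (164 − 124)/0.5 = 80.
PS = (124 − 124)·80 = 0.
With 3 symmetric Cournot firms, each firm's FOC gives 164 − 2q = 124, so q = 20, Q = 3·20 = 60, and P = 134.
PS = (134 − 124)·60 = 600.
Change in producer surplus: 600 − 0 = 600.

PS rises by 600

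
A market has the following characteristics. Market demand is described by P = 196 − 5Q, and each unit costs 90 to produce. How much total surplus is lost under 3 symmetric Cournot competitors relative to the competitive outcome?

Under competition P = MC = 90, so Q = (196 − 90)/5 = 21.2.
In a 3-firm Cournot equilibrium, symmetry and the first-order condition give q = (196 − 90)/(20) = 5.3. So Q = 15.9 and P = 116.5.
DWL is the triangle between Q = 15.9 and Q = 21.2: ½·(21.2 − 15.9)·(116.5 − 90) = 70.225.

DWL = 70.225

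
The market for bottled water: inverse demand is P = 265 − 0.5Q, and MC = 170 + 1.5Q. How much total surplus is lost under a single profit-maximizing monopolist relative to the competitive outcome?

DWL = 90.25

Under competition P = MC: 265 − 0.5Q = 170 + 1.5Q ⇒ Q = 47.5, P = 241.25.
A monopolist chooses Q where MR = MC. MR = 265 − Q; setting this equal to 170 + 1.5Q gives Q = 38 and P = 246.
CS = ½·(265 − 241.25)·47.5 = 9025/16; PS = (241.25·47.5 − 170·47.5 − ½·1.5·47.5²) = 27075/16; TS = 2256.25.
CS = ½·(265 − 246)·38 = 361; PS = (246·38 − 170·38 − ½·1.5·38²) = 1805; TS = 2166.
DWL = 2256.25 − 2166 = 90.25.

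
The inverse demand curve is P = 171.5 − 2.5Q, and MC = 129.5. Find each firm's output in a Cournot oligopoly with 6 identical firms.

With 6 symmetric Cournot firms, each firm's FOC gives 171.5 − 17.5q = 129.5, so q = 2.4, Q = 6·2.4 = 14.4, and P = 135.5.

q_i = 2.4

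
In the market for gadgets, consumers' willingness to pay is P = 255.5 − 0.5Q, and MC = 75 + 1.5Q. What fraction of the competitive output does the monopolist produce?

Q_m/Q_c = 0.8

A monopolist chooses Q where MR = MC. MR = 255.5 − Q; setting this equal to 75 + 1.5Q gives Q = 72.2 and P = 219.4.
Under competition P = MC: 255.5 − 0.5Q = 75 + 1.5Q ⇒ Q = 90.25, P = 210.375.
Ratio Q_m/Q_c = 72.2/90.25 = 0.8.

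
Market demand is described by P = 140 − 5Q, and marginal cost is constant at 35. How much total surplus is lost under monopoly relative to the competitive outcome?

Under competition P = MC = 35, so Q = (140 − 35)/5 = 21.
Monopoly sets MR = MC: 140 − 10Q = 35 ⇒ Q = 10.5, P = 140 − 5·10.5 = 87.5.
DWL is the triangle between Q = 10.5 and Q = 21: ½·(21 − 10.5)·(87.5 − 35) = 275.625.

DWL = 275.625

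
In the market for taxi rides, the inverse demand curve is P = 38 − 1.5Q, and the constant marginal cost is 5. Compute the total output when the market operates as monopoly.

Monopoly sets MR = MC: 38 − 3Q = 5 ⇒ Q = 11, P = 38 − 1.5·11 = 21.5.

Q = 11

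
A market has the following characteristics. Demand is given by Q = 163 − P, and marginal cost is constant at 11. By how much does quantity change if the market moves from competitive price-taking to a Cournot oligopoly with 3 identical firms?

Q falls by 38

Inverting demand: P = 163 − Q.
Competitive firms price at marginal cost: P = 11, giving Q = 152.
In a 3-firm Cournot equilibrium, symmetry and the first-order condition give q = (163 − 11)/(4) = 38. So Q = 114 and P = 49.
Change in quantity: 114 − 152 = −38.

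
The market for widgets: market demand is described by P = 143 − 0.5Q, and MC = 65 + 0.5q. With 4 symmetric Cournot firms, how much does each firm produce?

In a 4-firm Cournot equilibrium, symmetry and the first-order condition give q = (143 − 65)/(3) = 26. So Q = 104 and P = 91.

q_i = 26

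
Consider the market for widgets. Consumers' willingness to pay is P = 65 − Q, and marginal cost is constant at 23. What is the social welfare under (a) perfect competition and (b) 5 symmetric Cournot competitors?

Under competition P = MC = 23, so Q = (65 − 23)/1 = 42.
CS = ½·(65 − 23)·42 = 882; PS = (23 − 23)·42 = 0; TS = 882.
In a 5-firm Cournot equilibrium, symmetry and the first-order condition give q = (65 − 23)/(6) = 7. So Q = 35 and P = 30.
CS = ½·(65 − 30)·35 = 612.5; PS = (30 − 23)·35 = 245; TS = 857.5.

Competition: TS = 882; Cournot: TS = 857.5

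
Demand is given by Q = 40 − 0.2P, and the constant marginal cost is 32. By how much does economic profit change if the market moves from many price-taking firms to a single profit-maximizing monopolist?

Economic profit rises by 1411.2

Inverting demand: P = 200 − 5Q.
Perfect competition: P = MC = 32, so 200 − 5Q = 32 and Q = 33.6.
Profit = (32 − 32)·33.6 = 0.
Monopoly sets MR = MC: 200 − 10Q = 32 ⇒ Q = 16.8, P = 200 − 5·16.8 = 116.
Profit = (116 − 32)·16.8 = 1411.2.
Change in economic profit: 1411.2 − 0 = 1411.2.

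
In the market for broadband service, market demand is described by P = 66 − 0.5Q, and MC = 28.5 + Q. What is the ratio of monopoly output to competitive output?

Q_m/Q_c = 0.75

Monopoly sets MR = MC: 66 − Q = 28.5 + Q ⇒ Q = 18.75, P = 66 − 0.5·18.75 = 56.625.
Under competition P = MC: 66 − 0.5Q = 28.5 + Q ⇒ Q = 25, P = 53.5.
Ratio Q_m/Q_c = 18.75/25 = 0.75.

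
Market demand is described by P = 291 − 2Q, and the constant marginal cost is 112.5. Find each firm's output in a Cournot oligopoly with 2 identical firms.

Cournot with 2 identical firms: the symmetric best-response condition is 291 − 6q = 112.5. Each firm produces q = 29.75, total output Q = 59.5, price P = 172.

q_i = 29.75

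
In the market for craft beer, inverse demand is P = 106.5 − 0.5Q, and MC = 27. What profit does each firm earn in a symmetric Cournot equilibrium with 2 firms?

Cournot with 2 identical firms: the symmetric best-response condition is 106.5 − 1.5q = 27. Each firm produces q = 53, total output Q = 106, price P = 53.5.
Each firm's profit = (53.5 − 27)·53 = 1404.5.

π_i = 1404.5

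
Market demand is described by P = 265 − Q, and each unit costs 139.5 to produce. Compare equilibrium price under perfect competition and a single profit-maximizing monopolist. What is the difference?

Under competition P = MC = 139.5, so Q = (265 − 139.5)/1 = 125.5.
A monopolist chooses Q where MR = MC. MR = 265 − 2Q; setting this equal to 139.5 gives Q = 62.75 and P = 202.25.
Change in equilibrium price: 202.25 − 139.5 = 62.75.

P rises by 62.75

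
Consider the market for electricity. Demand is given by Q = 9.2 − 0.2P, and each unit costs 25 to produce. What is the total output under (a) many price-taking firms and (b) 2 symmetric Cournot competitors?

Inverting demand: P = 46 − 5Q.
Perfect competition: P = MC = 25, so 46 − 5Q = 25 and Q = 4.2.
Cournot with 2 identical firms: the symmetric best-response condition is 46 − 15q = 25. Each firm produces q = 1.4, total output Q = 2.8, price P = 32.

Competition: Q = 4.2; Cournot: Q = 2.8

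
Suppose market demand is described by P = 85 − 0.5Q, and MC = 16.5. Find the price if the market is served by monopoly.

The monopolist equates marginal revenue to marginal cost: 85 − Q = 16.5, so Q = 68.5. From demand, P = 50.75.

P = 50.75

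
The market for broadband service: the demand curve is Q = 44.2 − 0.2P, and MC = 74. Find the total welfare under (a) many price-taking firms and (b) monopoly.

Competition: TS = 2160.9; Monopoly: TS = 1620.675

Inverting demand: P = 221 − 5Q.
Under competition P = MC = 74, so Q = (221 − 74)/5 = 29.4.
CS = ½·(221 − 74)·29.4 = 2160.9; PS = (74 − 74)·29.4 = 0; TS = 2160.9.
Monopoly sets MR = MC: 221 − 10Q = 74 ⇒ Q = 14.7, P = 221 − 5·14.7 = 147.5.
CS = ½·(221 − 147.5)·14.7 = 540.225; PS = (147.5 − 74)·14.7 = 1080.45; TS = 1620.675.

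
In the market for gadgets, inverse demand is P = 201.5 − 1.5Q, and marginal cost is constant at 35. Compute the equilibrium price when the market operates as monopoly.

P = 118.25

Monopoly sets MR = MC: 201.5 − 3Q = 35 ⇒ Q = 55.5, P = 201.5 − 1.5·55.5 = 118.25.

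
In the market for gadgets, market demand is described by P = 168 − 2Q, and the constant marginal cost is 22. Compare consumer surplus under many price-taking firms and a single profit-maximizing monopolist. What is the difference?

Under competition P = MC = 22, so Q = (168 − 22)/2 = 73.
CS = ½·(168 − 22)·73 = 5329.
Monopoly sets MR = MC: 168 − 4Q = 22 ⇒ Q = 36.5, P = 168 − 2·36.5 = 95.
CS = ½·(168 − 95)·36.5 = 1332.25.
Change in consumer surplus: 1332.25 − 5329 = −3996.75.

CS falls by 3996.75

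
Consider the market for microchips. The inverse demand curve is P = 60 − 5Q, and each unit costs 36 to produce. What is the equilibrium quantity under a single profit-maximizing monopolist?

The monopolist equates marginal revenue to marginal cost: 60 − 10Q = 36, so Q = 2.4. From demand, P = 48.

Q = 2.4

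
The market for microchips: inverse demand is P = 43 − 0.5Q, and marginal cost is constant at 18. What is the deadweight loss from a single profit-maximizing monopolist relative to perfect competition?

DWL = 156.25

Competitive firms price at marginal cost: P = 18, giving Q = 50.
The monopolist equates marginal revenue to marginal cost: 43 − Q = 18, so Q = 25. From demand, P = 30.5.
DWL is the triangle between Q = 25 and Q = 50: ½·(50 − 25)·(30.5 − 18) = 156.25.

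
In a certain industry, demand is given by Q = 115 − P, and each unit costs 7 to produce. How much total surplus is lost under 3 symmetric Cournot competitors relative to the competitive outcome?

DWL = 364.5

Inverting demand: P = 115 − Q.
Under competition P = MC = 7, so Q = (115 − 7)/1 = 108.
Cournot with 3 identical firms: the symmetric best-response condition is 115 − 4q = 7. Each firm produces q = 27, total output Q = 81, price P = 34.
DWL is the triangle between Q = 81 and Q = 108: ½·(108 − 81)·(34 − 7) = 364.5.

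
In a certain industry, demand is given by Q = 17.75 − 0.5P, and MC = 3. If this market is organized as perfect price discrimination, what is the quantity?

Inverting demand: P = 35.5 − 2Q.
Under first-degree price discrimination the firm charges each unit its demand price and produces up to where P = MC, i.e. Q = 16.25. Consumer surplus is zero; producer surplus equals total surplus.

Q = 16.25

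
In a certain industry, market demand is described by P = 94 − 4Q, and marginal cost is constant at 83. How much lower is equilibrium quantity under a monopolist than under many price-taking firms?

Equilibrium quantity falls by 1.375

Competitive firms price at marginal cost: P = 83, giving Q = 2.75.
A monopolist chooses Q where MR = MC. MR = 94 − 8Q; setting this equal to 83 gives Q = 1.375 and P = 88.5.
Change in equilibrium quantity: 1.375 − 2.75 = −1.375.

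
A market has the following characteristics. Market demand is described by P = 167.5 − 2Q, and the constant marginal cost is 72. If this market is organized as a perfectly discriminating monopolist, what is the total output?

Q = 47.75

A perfectly discriminating monopolist sells every unit with P(Q) ≥ MC(Q), so output equals the competitive quantity Q = 47.75. Each buyer pays their reservation price, so CS = 0 and the firm captures all surplus.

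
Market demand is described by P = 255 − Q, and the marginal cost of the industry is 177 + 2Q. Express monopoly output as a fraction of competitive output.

Monopoly sets MR = MC: 255 − 2Q = 177 + 2Q ⇒ Q = 19.5, P = 255 − 19.5 = 235.5.
Under competition P = MC: 255 − Q = 177 + 2Q ⇒ Q = 26, P = 229.
Ratio Q_m/Q_c = 19.5/26 = 0.75.

Q_m/Q_c = 0.75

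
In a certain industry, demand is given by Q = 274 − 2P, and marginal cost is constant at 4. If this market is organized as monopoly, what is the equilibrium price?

Inverting demand: P = 137 − 0.5Q.
A monopolist chooses Q where MR = MC. MR = 137 − Q; setting this equal to 4 gives Q = 133 and P = 70.5.

P = 70.5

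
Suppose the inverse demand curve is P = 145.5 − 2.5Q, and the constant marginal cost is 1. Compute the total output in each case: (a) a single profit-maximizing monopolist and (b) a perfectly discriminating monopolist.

Monopoly: Q = 28.9; Perfect PD: Q = 57.8

A monopolist chooses Q where MR = MC. MR = 145.5 − 5Q; setting this equal to 1 gives Q = 28.9 and P = 73.25.
With perfect price discrimination, output is the efficient level Q = 57.8 (where demand meets MC), but every buyer pays their willingness to pay: CS = 0 and PS = total surplus.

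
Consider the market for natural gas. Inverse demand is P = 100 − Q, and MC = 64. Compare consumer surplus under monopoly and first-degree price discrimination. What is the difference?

The monopolist equates marginal revenue to marginal cost: 100 − 2Q = 64, so Q = 18. From demand, P = 82.
CS = ½·(100 − 82)·18 = 162.
Under first-degree price discrimination the firm charges each unit its demand price and produces up to where P = MC, i.e. Q = 36. Consumer surplus is zero; producer surplus equals total surplus.
CS = 0.
Change in consumer surplus: 0 − 162 = −162.

Consumer surplus falls by 162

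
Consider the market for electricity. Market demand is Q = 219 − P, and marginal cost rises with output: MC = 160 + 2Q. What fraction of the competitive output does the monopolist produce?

Inverting demand: P = 219 − Q.
Monopoly sets MR = MC: 219 − 2Q = 160 + 2Q ⇒ Q = 14.75, P = 219 − 14.75 = 204.25.
Competitive equilibrium sets price equal to marginal cost: 219 − Q = 160 + 2Q, so Q = 59/3 and P = 598/3.
Ratio Q_m/Q_c = 14.75/(59/3) = 0.75.

Q_m/Q_c = 0.75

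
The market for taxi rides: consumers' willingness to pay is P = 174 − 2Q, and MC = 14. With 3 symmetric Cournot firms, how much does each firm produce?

q_i = 20

In a 3-firm Cournot equilibrium, symmetry and the first-order condition give q = (174 − 14)/(8) = 20. So Q = 60 and P = 54.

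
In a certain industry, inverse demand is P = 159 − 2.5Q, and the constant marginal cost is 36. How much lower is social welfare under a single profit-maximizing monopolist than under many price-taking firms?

Social welfare falls by 756.45

Perfect competition: P = MC = 36, so 159 − 2.5Q = 36 and Q = 49.2.
CS = ½·(159 − 36)·49.2 = 3025.8; PS = (36 − 36)·49.2 = 0; TS = 3025.8.
The monopolist equates marginal revenue to marginal cost: 159 − 5Q = 36, so Q = 24.6. From demand, P = 97.5.
CS = ½·(159 − 97.5)·24.6 = 756.45; PS = (97.5 − 36)·24.6 = 1512.9; TS = 2269.35.
Change in social welfare: 2269.35 − 3025.8 = −756.45.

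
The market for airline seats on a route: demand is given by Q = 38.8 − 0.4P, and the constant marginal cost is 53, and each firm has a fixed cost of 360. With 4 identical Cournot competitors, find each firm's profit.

Inverting demand: P = 97 − 2.5Q.
Cournot with 4 identical firms: the symmetric best-response condition is 97 − 12.5q = 53. Each firm produces q = 3.52, total output Q = 14.08, price P = 61.8.
Each firm's profit = (61.8 − 53)·3.52 − 360 = −329.024.

π_i = −329.024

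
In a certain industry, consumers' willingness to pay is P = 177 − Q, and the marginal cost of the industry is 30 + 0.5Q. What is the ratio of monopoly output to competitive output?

Q_m/Q_c = 0.6

Monopoly sets MR = MC: 177 − 2Q = 30 + 0.5Q ⇒ Q = 58.8, P = 177 − 58.8 = 118.2.
Under competition P = MC: 177 − Q = 30 + 0.5Q ⇒ Q = 98, P = 79.
Ratio Q_m/Q_c = 58.8/98 = 0.6.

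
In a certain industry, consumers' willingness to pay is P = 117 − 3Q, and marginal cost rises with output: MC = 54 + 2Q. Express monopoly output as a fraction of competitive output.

Q_m/Q_c = 0.625

The monopolist equates marginal revenue to marginal cost: 117 − 6Q = 54 + 2Q, so Q = 7.875. From demand, P = 93.375.
Competitive equilibrium sets price equal to marginal cost: 117 − 3Q = 54 + 2Q, so Q = 12.6 and P = 79.2.
Ratio Q_m/Q_c = 7.875/12.6 = 0.625.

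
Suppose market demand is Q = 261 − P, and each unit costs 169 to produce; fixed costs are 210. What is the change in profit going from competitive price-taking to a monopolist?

Inverting demand: P = 261 − Q.
Competitive firms price at marginal cost: P = 169, giving Q = 92.
Profit = (169 − 169)·92 − 210 = −210.
A monopolist chooses Q where MR = MC. MR = 261 − 2Q; setting this equal to 169 gives Q = 46 and P = 215.
Profit = (215 − 169)·46 − 210 = 1906.
Change in profit: 1906 − −210 = 2116.

π rises by 2116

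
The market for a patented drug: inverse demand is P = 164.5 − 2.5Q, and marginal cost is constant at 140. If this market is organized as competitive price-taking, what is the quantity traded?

Q = 9.8

Perfect competition: P = MC = 140, so 164.5 − 2.5Q = 140 and Q = 9.8.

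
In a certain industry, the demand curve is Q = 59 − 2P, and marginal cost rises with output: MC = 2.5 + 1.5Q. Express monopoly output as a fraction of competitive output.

Inverting demand: P = 29.5 − 0.5Q.
The monopolist equates marginal revenue to marginal cost: 29.5 − Q = 2.5 + 1.5Q, so Q = 10.8. From demand, P = 24.1.
Under competition P = MC: 29.5 − 0.5Q = 2.5 + 1.5Q ⇒ Q = 13.5, P = 22.75.
Ratio Q_m/Q_c = 10.8/13.5 = 0.8.

Q_m/Q_c = 0.8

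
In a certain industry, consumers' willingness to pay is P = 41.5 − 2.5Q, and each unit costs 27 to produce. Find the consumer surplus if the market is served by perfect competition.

CS = 42.05

Competitive firms price at marginal cost: P = 27, giving Q = 5.8.
CS = ½·(41.5 − 27)·5.8 = 42.05.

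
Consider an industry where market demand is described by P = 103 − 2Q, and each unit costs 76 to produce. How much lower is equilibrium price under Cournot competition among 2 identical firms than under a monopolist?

The monopolist equates marginal revenue to marginal cost: 103 − 4Q = 76, so Q = 6.75. From demand, P = 89.5.
In a 2-firm Cournot equilibrium, symmetry and the first-order condition give q = (103 − 76)/(6) = 4.5. So Q = 9 and P = 85.
Change in equilibrium price: 85 − 89.5 = −4.5.

P falls by 4.5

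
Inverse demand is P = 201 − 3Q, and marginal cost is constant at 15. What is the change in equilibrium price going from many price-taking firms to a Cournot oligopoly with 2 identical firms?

P rises by 62

Under competition P = MC = 15, so Q = (201 − 15)/3 = 62.
Cournot with 2 identical firms: the symmetric best-response condition is 201 − 9q = 15. Each firm produces q = 62/3, total output Q = 124/3, price P = 77.
Change in equilibrium price: 77 − 15 = 62.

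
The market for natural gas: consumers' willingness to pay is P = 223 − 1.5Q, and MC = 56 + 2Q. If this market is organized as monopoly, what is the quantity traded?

Monopoly sets MR = MC: 223 − 3Q = 56 + 2Q ⇒ Q = 33.4, P = 223 − 1.5·33.4 = 172.9.

Q = 33.4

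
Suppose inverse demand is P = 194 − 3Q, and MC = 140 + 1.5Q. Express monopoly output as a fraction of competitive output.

A monopolist chooses Q where MR = MC. MR = 194 − 6Q; setting this equal to 140 + 1.5Q gives Q = 7.2 and P = 172.4.
Competitive equilibrium sets price equal to marginal cost: 194 − 3Q = 140 + 1.5Q, so Q = 12 and P = 158.
Ratio Q_m/Q_c = 7.2/12 = 0.6.

Q_m/Q_c = 0.6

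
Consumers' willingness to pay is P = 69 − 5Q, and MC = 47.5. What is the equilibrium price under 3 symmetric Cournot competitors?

P = 52.875

In a 3-firm Cournot equilibrium, symmetry and the first-order condition give q = (69 − 47.5)/(20) = 1.075. So Q = 3.225 and P = 52.875.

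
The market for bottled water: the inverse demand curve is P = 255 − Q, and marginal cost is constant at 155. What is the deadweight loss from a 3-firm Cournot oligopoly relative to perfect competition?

Competitive firms price at marginal cost: P = 155, giving Q = 100.
With 3 symmetric Cournot firms, each firm's FOC gives 255 − 4q = 155, so q = 25, Q = 3·25 = 75, and P = 180.
DWL is the triangle between Q = 75 and Q = 100: ½·(100 − 75)·(180 − 155) = 312.5.

DWL = 312.5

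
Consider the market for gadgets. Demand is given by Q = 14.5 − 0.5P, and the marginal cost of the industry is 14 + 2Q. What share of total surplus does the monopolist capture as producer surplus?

PS/TS = 0.75

Inverting demand: P = 29 − 2Q.
A monopolist chooses Q where MR = MC. MR = 29 − 4Q; setting this equal to 14 + 2Q gives Q = 2.5 and P = 24.
CS = ½·(29 − 24)·2.5 = 6.25.
PS = P·Q − VC(Q) = 24·2.5 − (14·2.5 + ½·2·2.5²) = 18.75.
Share captured = PS/TS = 18.75/25 = 0.75.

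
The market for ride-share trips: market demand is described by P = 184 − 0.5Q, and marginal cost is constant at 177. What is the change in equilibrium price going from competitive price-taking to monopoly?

Perfect competition: P = MC = 177, so 184 − 0.5Q = 177 and Q = 14.
The monopolist equates marginal revenue to marginal cost: 184 − Q = 177, so Q = 7. From demand, P = 180.5.
Change in equilibrium price: 180.5 − 177 = 3.5.

P rises by 3.5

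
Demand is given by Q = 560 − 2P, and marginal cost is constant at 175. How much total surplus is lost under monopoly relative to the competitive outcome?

Inverting demand: P = 280 − 0.5Q.
Under competition P = MC = 175, so Q = (280 − 175)/0.5 = 210.
The monopolist equates marginal revenue to marginal cost: 280 − Q = 175, so Q = 105. From demand, P = 227.5.
DWL is the triangle between Q = 105 and Q = 210: ½·(210 − 105)·(227.5 − 175) = 2756.25.

DWL = 2756.25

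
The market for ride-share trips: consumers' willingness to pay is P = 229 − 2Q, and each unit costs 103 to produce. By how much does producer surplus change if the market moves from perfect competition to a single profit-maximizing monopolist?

Competitive firms price at marginal cost: P = 103, giving Q = 63.
PS = (103 − 103)·63 = 0.
Monopoly sets MR = MC: 229 − 4Q = 103 ⇒ Q = 31.5, P = 229 − 2·31.5 = 166.
PS = (166 − 103)·31.5 = 1984.5.
Change in producer surplus: 1984.5 − 0 = 1984.5.

Producer surplus rises by 1984.5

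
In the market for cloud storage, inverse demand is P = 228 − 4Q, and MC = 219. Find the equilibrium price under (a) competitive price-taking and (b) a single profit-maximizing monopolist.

Competition: P = 219; Monopoly: P = 223.5

Perfect competition: P = MC = 219, so 228 − 4Q = 219 and Q = 2.25.
Monopoly sets MR = MC: 228 − 8Q = 219 ⇒ Q = 1.125, P = 228 − 4·1.125 = 223.5.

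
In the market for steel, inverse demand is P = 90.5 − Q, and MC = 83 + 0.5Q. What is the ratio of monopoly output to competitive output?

The monopolist equates marginal revenue to marginal cost: 90.5 − 2Q = 83 + 0.5Q, so Q = 3. From demand, P = 87.5.
Under competition P = MC: 90.5 − Q = 83 + 0.5Q ⇒ Q = 5, P = 85.5.
Ratio Q_m/Q_c = 3/5 = 0.6.

Q_m/Q_c = 0.6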